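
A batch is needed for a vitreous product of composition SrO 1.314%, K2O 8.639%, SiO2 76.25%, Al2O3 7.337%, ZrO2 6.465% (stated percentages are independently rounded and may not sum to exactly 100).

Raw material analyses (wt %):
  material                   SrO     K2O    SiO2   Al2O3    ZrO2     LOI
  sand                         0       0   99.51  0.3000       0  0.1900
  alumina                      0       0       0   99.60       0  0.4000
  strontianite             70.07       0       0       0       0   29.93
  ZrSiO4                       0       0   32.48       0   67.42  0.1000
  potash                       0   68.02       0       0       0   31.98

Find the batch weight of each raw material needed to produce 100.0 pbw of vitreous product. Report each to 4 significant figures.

Batch per 100.0 pbw vitreous product:
  sand: 73.50 pbw
  alumina: 7.145 pbw
  strontianite: 1.875 pbw
  ZrSiO4: 9.589 pbw
  potash: 12.70 pbw
Total batch = 104.8 pbw; LOI loss = 4.800 pbw; yield = 95.42%

Full precision is maintained at each step. In-progress results are shown (rounded to four significant digits) alongside each step — a single rounding finalizes every reported value. Derived quantities, including yield, ignition loss, net glass mass, the five compositions, the totals, are re-derived from the batch weights on 100.0 pbw of glass in exact precision as quoted within the problem or answer text.
Oxide-by-oxide targets in 100.0 pbw vitreous product:
  SrO: 1.314% × 100.0 = 1.314 pbw
  K2O: 8.639% × 100.0 = 8.639 pbw
  SiO2: 76.25% × 100.0 = 76.25 pbw
  Al2O3: 7.337% × 100.0 = 7.337 pbw
  ZrO2: 6.465% × 100.0 = 6.465 pbw
Oxide-by-oxide audit given the weights on record, against the basis in use (delivered sums recover each target up to rounding of the answer):
  SrO: 1.875·0.7007 = 1.314 pbw (target 1.314 pbw)
  K2O: 12.70·0.6802 = 8.639 pbw (target 8.639 pbw)
  SiO2: 73.50·0.9951 + 9.589·0.3248 = 76.25 pbw (target 76.25 pbw)
  Al2O3: 73.50·0.003000 + 7.145·0.9960 = 7.337 pbw (target 7.337 pbw)
  ZrO2: 9.589·0.6742 = 6.465 pbw (target 6.465 pbw)
Glass-mass sanity pass: Σ batch − LOI loss = 100.0 pbw (targets for the oxides total 100.0 pbw; basis as stated: 100.0 pbw — rounding explains the deltas).
Summing the batch: Σ batch = 104.8 pbw; the LOI term Σ batch·LOI equals 4.800 pbw; as yield: glass ÷ batch → 95.42%.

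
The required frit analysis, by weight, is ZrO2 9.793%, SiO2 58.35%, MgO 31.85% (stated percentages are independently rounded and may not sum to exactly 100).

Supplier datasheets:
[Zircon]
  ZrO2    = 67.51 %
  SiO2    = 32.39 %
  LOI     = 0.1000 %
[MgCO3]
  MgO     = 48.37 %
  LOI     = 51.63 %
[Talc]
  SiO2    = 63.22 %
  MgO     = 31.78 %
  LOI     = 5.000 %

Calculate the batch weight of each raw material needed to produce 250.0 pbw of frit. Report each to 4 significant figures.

Batch per 250.0 pbw frit:
  Zircon: 36.26 pbw
  MgCO3: 25.22 pbw
  Talc: 212.2 pbw
Total batch = 273.7 pbw; LOI loss = 23.67 pbw; yield = 91.35%

The working math holds full precision at each step; the intermediate values are displayed rounded to 4 significant digits on the page — every reported value takes a single rounding — the derived quantities are computed in full precision (totals, LOI, the three compositions, net glass mass, yield) using the weight values at 250.0 pbw of glass exactly as printed in problem or answer.
Oxide-by-oxide targets in 250.0 pbw frit:
  ZrO2: 9.793% × 250.0 = 24.48 pbw
  SiO2: 58.35% × 250.0 = 145.9 pbw
  MgO: 31.85% × 250.0 = 79.62 pbw
Oxide-by-oxide audit given the weights on record, against the basis in use (sums match the target masses given rounding of the digits):
  ZrO2: 36.26·0.6751 = 24.48 pbw (target 24.48 pbw)
  SiO2: 36.26·0.3239 + 212.2·0.6322 = 145.9 pbw (target 145.9 pbw)
  MgO: 25.22·0.4837 + 212.2·0.3178 = 79.64 pbw (target 79.62 pbw)
Glass-mass sanity pass: Σ batch − LOI loss = 250.0 pbw (targets for the oxides total 250.0 pbw; against the stated basis, 250.0 pbw — a pure rounding effect).
Summing the batch: Σ batch = 273.7 pbw; LOI removed, Σ of batch·LOI: 23.67 pbw; the yield ratio, glass ÷ batch: 91.35%.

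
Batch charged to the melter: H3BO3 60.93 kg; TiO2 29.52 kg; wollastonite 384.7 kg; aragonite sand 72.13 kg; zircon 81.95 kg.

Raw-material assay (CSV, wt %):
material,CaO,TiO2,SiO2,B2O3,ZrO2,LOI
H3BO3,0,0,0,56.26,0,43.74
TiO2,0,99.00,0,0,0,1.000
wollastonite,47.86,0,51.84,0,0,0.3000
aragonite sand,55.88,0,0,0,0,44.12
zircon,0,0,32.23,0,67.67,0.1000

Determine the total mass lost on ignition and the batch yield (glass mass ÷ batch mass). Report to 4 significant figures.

LOI loss = 60.01 kg; glass = 569.2 kg; yield = 90.46%

All internal work keeps full float precision all the way through — intermediates are displayed rounded to four significant digits — a single rounding produces every reported result — derived quantities, which include the yield, glass mass, five oxide percentages, totals, ignition loss, are re-derived in full float precision, as written in the question or the answer, starting from the weights per 569.2 kg of glass.
Ignition loss by material:
  H3BO3: 60.93 × 0.4374 = 26.65 kg
  TiO2: 29.52 × 0.01000 = 0.2952 kg
  wollastonite: 384.7 × 0.003000 = 1.154 kg
  aragonite sand: 72.13 × 0.4412 = 31.82 kg
  zircon: 81.95 × 0.001000 = 0.08195 kg
Total LOI = 60.01 kg
Glass = batch − LOI = 629.2 − 60.01 = 569.2 kg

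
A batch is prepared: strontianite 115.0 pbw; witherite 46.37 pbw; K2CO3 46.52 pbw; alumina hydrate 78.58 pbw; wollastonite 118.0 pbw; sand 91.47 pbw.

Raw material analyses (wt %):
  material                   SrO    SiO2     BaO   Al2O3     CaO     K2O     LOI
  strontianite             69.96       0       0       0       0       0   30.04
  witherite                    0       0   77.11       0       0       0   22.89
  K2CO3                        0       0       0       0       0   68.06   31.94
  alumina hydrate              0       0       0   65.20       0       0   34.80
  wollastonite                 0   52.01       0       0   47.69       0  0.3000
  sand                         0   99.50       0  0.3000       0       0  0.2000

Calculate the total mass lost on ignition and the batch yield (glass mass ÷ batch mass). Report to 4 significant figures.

LOI loss = 87.90 pbw; glass = 408.0 pbw; yield = 82.28%

Intermediates are displayed, rounded to four significant figures, alongside each step — full precision is maintained from first step to last; each reported result takes a single rounding. All derived quantities (net glass mass, ignition loss, the totals, the six compositions, yield) are recomputed at full float precision from the batch weights for 408.0 pbw of glass, as they appear in the problem or answer text.
Ignition loss by material:
  strontianite: 115.0 × 0.3004 = 34.55 pbw
  witherite: 46.37 × 0.2289 = 10.61 pbw
  K2CO3: 46.52 × 0.3194 = 14.86 pbw
  alumina hydrate: 78.58 × 0.3480 = 27.35 pbw
  wollastonite: 118.0 × 0.003000 = 0.3540 pbw
  sand: 91.47 × 0.002000 = 0.1829 pbw
Total LOI = 87.90 pbw
Glass = batch − LOI = 495.9 − 87.90 = 408.0 pbw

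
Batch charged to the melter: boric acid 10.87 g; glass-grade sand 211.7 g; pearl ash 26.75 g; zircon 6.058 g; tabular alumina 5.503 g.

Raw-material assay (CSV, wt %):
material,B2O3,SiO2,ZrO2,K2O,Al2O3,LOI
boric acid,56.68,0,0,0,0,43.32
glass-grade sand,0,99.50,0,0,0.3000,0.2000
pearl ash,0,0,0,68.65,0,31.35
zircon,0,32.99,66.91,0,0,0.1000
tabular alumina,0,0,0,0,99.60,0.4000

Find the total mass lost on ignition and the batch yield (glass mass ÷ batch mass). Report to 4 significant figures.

Working values are displayed (rounded to 4 significant digits) within the worked lines — full float precision is kept through the solve. A single rounding finalizes every reported result. Derived quantities are rebuilt in full float precision (five oxide percentages, totals, the yield, LOI, glass mass) from the weighed amounts for 247.3 g of glass, as set out in problem or answer.
Each material's LOI contribution:
  boric acid: 10.87 × 0.4332 = 4.709 g
  glass-grade sand: 211.7 × 0.002000 = 0.4234 g
  pearl ash: 26.75 × 0.3135 = 8.386 g
  zircon: 6.058 × 0.001000 = 0.006058 g
  tabular alumina: 5.503 × 0.004000 = 0.02201 g
Total LOI = 13.55 g
Glass = batch − LOI = 260.9 − 13.55 = 247.3 g

LOI loss = 13.55 g; glass = 247.3 g; yield = 94.81%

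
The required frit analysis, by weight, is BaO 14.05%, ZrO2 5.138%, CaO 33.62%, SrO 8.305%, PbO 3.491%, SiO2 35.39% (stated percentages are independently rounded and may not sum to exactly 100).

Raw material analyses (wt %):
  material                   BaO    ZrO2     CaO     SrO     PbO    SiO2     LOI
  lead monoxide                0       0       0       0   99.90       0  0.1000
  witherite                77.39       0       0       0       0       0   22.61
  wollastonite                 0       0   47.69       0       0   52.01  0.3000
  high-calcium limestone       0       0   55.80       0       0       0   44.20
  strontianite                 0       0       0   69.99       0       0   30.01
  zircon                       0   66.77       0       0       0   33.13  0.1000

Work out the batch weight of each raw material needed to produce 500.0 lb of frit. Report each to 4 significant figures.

Batch per 500.0 lb frit:
  lead monoxide: 17.47 lb
  witherite: 90.77 lb
  wollastonite: 315.7 lb
  high-calcium limestone: 31.43 lb
  strontianite: 59.33 lb
  zircon: 38.48 lb
Total batch = 553.2 lb; LOI loss = 53.22 lb; yield = 90.38%

Working values appear, rounded to 4 significant figures, in the working — every computation runs at full precision through the solve. Each reported value is rounded once only — derived quantities are carried from the weighed amounts for 500.0 lb of glass at exact precision (net glass mass, yield, totals, ignition loss, six oxide percentages) precisely as stated by either problem or answer.
Oxide mass targets, per 500.0 lb frit:
  BaO: 14.05% × 500.0 = 70.25 lb
  ZrO2: 5.138% × 500.0 = 25.69 lb
  CaO: 33.62% × 500.0 = 168.1 lb
  SrO: 8.305% × 500.0 = 41.52 lb
  PbO: 3.491% × 500.0 = 17.45 lb
  SiO2: 35.39% × 500.0 = 177.0 lb
Balance tally, oxide-wise, from the weights as reported, relative to the basis at hand (target by target, the sums agree up to rounding of the answer):
  BaO: 90.77·0.7739 = 70.25 lb (target 70.25 lb)
  ZrO2: 38.48·0.6677 = 25.69 lb (target 25.69 lb)
  CaO: 315.7·0.4769 + 31.43·0.5580 = 168.1 lb (target 168.1 lb)
  SrO: 59.33·0.6999 = 41.53 lb (target 41.52 lb)
  PbO: 17.47·0.9990 = 17.45 lb (target 17.45 lb)
  SiO2: 315.7·0.5201 + 38.48·0.3313 = 176.9 lb (target 177.0 lb)
The glass-mass cross-check: Σ batch − LOI loss = 500.0 lb (oxide target masses add up to 500.0 lb; basis as stated: 500.0 lb — gaps are rounding artifacts).
Batch grand total — Σ batch = 553.2 lb; loss to ignition Σ batch·LOI = 53.22 lb; the yield ratio, glass ÷ batch: 90.38%.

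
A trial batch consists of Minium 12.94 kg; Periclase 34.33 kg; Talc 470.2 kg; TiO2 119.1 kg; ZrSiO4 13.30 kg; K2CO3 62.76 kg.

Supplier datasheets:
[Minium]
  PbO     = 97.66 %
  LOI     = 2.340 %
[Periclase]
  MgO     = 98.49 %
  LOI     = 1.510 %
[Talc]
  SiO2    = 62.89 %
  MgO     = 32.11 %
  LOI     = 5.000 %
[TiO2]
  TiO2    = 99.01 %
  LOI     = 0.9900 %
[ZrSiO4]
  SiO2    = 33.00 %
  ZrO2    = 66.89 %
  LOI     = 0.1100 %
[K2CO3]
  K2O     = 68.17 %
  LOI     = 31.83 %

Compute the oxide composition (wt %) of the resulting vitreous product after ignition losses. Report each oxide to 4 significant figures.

Glass mass = 667.1 kg (batch 712.6 − LOI 45.50).
Composition: SiO2 44.98%, ZrO2 1.334%, PbO 1.894%, K2O 6.413%, TiO2 17.68%, MgO 27.70%

Every computation holds full precision at each step — rounding to four significant figures extends to each working value as printed; a single rounding produces every reported result. The derived quantities (net glass mass, yield, ignition loss, the six compositions, totals) are rebuilt from the batch weights per 667.1 kg of glass in exact precision as written in problem or answer.
Mass of each oxide from the mix:
  SiO2: 470.2·0.6289 + 13.30·0.3300 = 300.1 kg
  ZrO2: 13.30·0.6689 = 8.896 kg
  PbO: 12.94·0.9766 = 12.64 kg
  K2O: 62.76·0.6817 = 42.78 kg
  TiO2: 119.1·0.9901 = 117.9 kg
  MgO: 34.33·0.9849 + 470.2·0.3211 = 184.8 kg
LOI: 12.94·0.02340 + 34.33·0.01510 + 470.2·0.05000 + 119.1·0.009900 + 13.30·0.001100 + 62.76·0.3183 = 45.50 kg
batch − LOI leaves glass = 712.6 − 45.50 = 667.1 kg (equal to the oxide-mass sum)
percent share: oxide ÷ glass, ×100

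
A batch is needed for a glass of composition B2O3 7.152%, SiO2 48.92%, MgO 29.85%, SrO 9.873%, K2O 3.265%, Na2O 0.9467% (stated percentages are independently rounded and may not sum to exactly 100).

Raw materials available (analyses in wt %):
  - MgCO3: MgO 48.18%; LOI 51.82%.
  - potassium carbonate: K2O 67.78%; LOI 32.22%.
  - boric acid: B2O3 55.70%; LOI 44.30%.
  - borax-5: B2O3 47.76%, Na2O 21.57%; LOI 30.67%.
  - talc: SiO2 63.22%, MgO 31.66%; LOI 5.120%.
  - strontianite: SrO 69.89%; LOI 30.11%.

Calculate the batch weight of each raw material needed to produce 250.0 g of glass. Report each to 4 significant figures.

Values along the way are printed rounded off to 4 significant digits as written — all internal work holds full float precision throughout. Exactly one rounding is applied to every reported number — the derived quantities are carried from the weighed amounts on 250.0 g of glass in full precision (the yield, net glass mass, totals, the six compositions, LOI) exactly as shown in the problem or the answer.
Oxide mass targets, per 250.0 g glass:
  B2O3: 7.152% × 250.0 = 17.88 g
  SiO2: 48.92% × 250.0 = 122.3 g
  MgO: 29.85% × 250.0 = 74.62 g
  SrO: 9.873% × 250.0 = 24.68 g
  K2O: 3.265% × 250.0 = 8.162 g
  Na2O: 0.9467% × 250.0 = 2.367 g
Sums-versus-targets review with the batch weights as given, relative to the basis at hand (sum by sum, the targets are met exact up to rounding of places):
  B2O3: 22.69·0.5570 + 10.97·0.4776 = 17.88 g (target 17.88 g)
  SiO2: 193.5·0.6322 = 122.3 g (target 122.3 g)
  MgO: 27.77·0.4818 + 193.5·0.3166 = 74.64 g (target 74.62 g)
  SrO: 35.32·0.6989 = 24.69 g (target 24.68 g)
  K2O: 12.04·0.6778 = 8.161 g (target 8.162 g)
  Na2O: 10.97·0.2157 = 2.366 g (target 2.367 g)
Glass-mass sanity pass: the batch minus its LOI: 250.1 g (summing oxide targets gives 250.0 g; the stated basis being 250.0 g — rounding explains the deltas).
Whole-batch sum: Σ batch = 302.3 g; LOI removed, Σ of batch·LOI: 52.23 g; yield = glass ÷ total batch = 82.72%.

Batch per 250.0 g glass:
  MgCO3: 27.77 g
  potassium carbonate: 12.04 g
  boric acid: 22.69 g
  borax-5: 10.97 g
  talc: 193.5 g
  strontianite: 35.32 g
Total batch = 302.3 g; LOI loss = 52.23 g; yield = 82.72%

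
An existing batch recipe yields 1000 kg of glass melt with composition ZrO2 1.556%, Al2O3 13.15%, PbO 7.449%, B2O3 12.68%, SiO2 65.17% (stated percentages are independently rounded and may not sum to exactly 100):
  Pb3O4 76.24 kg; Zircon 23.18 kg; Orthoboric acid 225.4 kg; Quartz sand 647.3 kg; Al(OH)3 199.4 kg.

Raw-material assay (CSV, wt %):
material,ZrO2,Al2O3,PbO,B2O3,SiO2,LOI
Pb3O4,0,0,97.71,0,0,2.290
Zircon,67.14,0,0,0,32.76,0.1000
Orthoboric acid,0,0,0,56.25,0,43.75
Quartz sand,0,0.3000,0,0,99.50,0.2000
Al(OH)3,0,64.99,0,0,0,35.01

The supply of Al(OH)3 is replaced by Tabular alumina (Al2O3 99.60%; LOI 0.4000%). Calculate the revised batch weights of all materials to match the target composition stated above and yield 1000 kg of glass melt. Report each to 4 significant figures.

Revised batch per 1000 kg glass melt:
  Pb3O4: 76.24 kg
  Zircon: 23.18 kg
  Orthoboric acid: 225.4 kg
  Quartz sand: 647.3 kg
  Tabular alumina: 130.1 kg
Total batch = 1102 kg; LOI loss = 102.2 kg

Full precision is carried end to end. Intermediates are printed (rounded to 4 significant figures) within the worked lines. Exactly one rounding goes into each reported result. Derived quantities (the totals, LOI, yield, the five compositions, glass mass) are rebuilt in exact precision from the weighed amounts for 1000 kg of glass, exactly as printed in question or answer.
Oxide-by-oxide targets in 1000 kg glass melt:
  ZrO2: 1.556% × 1000 = 15.56 kg
  Al2O3: 13.15% × 1000 = 131.5 kg
  PbO: 7.449% × 1000 = 74.49 kg
  B2O3: 12.68% × 1000 = 126.8 kg
  SiO2: 65.17% × 1000 = 651.7 kg
Checking each oxide sum on the weights just shown, at the basis given (oxide sums agree with the targets inside rounding margins):
  ZrO2: 23.18·0.6714 = 15.56 kg (target 15.56 kg)
  Al2O3: 647.3·0.003000 + 130.1·0.9960 = 131.5 kg (target 131.5 kg)
  PbO: 76.24·0.9771 = 74.49 kg (target 74.49 kg)
  B2O3: 225.4·0.5625 = 126.8 kg (target 126.8 kg)
  SiO2: 23.18·0.3276 + 647.3·0.9950 = 651.7 kg (target 651.7 kg)
Mass balance on the glass: whole batch net of LOI = 1000 kg (targets for the oxides total 1000 kg; basis as stated: 1000 kg — deltas are rounding alone).
Batch grand total — Σ batch = 1102 kg; Σ batch·LOI gives LOI loss = 102.2 kg; yield, glass over the total, = 90.73%.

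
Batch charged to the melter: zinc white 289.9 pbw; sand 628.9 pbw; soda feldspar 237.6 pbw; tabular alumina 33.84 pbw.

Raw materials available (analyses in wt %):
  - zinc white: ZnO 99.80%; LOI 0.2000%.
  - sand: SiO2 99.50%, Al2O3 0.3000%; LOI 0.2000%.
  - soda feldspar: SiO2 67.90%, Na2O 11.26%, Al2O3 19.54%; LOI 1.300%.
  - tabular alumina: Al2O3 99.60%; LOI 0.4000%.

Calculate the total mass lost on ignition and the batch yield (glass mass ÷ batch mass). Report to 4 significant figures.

Rounding to 4 significant digits governs each working value as printed. Each numeric step carries exact precision throughout. Every reported result takes exactly one rounding. The derived quantities, including yield, the four compositions, net glass mass, ignition loss, totals, are recomputed starting from the weights at 1185 pbw of glass in full float precision as they appear in the problem or answer text.
Loss on ignition, line by line:
  zinc white: 289.9 × 0.002000 = 0.5798 pbw
  sand: 628.9 × 0.002000 = 1.258 pbw
  soda feldspar: 237.6 × 0.01300 = 3.089 pbw
  tabular alumina: 33.84 × 0.004000 = 0.1354 pbw
Total LOI = 5.062 pbw
Glass = batch − LOI = 1190 − 5.062 = 1185 pbw

LOI loss = 5.062 pbw; glass = 1185 pbw; yield = 99.57%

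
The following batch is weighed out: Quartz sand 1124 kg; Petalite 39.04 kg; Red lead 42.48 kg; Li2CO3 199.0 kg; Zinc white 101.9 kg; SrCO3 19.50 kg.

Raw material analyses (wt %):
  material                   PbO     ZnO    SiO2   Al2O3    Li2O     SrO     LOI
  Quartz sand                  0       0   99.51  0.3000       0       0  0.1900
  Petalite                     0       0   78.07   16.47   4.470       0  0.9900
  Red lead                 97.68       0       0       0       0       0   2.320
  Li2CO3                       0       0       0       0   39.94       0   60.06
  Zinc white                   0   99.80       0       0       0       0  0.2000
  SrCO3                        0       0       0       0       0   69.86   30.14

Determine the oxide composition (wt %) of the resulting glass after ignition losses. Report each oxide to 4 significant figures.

Glass mass = 1397 kg (batch 1526 − LOI 129.1).
Composition: PbO 2.971%, ZnO 7.281%, SiO2 82.26%, Al2O3 0.7017%, Li2O 5.815%, SrO 0.9753%

Each numeric step keeps full precision from start to finish — values along the way are rounded to four significant digits when quoted; a single rounding produces each reported value; derived quantities, which include totals, ignition loss, yield, glass mass, the six compositions, are re-derived in exact precision, as quoted within the problem or the answer, starting from the weights at 1397 kg of glass.
Delivered oxide masses:
  PbO: 42.48·0.9768 = 41.49 kg
  ZnO: 101.9·0.9980 = 101.7 kg
  SiO2: 1124·0.9951 + 39.04·0.7807 = 1149 kg
  Al2O3: 1124·0.003000 + 39.04·0.1647 = 9.802 kg
  Li2O: 39.04·0.04470 + 199.0·0.3994 = 81.23 kg
  SrO: 19.50·0.6986 = 13.62 kg
LOI: 1124·0.001900 + 39.04·0.009900 + 42.48·0.02320 + 199.0·0.6006 + 101.9·0.002000 + 19.50·0.3014 = 129.1 kg
Net of LOI, the glass mass = 1526 − 129.1 = 1397 kg (equal to the oxide-mass sum)
wt % = 100 × oxide mass / glass mass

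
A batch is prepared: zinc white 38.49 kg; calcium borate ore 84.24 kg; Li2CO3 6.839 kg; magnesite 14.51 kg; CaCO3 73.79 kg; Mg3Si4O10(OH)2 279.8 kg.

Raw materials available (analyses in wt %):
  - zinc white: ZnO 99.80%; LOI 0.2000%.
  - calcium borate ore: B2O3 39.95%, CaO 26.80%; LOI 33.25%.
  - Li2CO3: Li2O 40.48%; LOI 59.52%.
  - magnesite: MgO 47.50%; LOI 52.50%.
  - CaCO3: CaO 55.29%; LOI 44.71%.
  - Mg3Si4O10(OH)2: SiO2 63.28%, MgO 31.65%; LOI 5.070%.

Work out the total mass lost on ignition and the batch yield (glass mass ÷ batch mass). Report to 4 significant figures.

Full precision is carried throughout; in-progress results are printed rounded to 4 significant figures between the steps; a single rounding produces each reported number; the derived quantities, including the yield, LOI, six oxide percentages, the totals, net glass mass, are re-derived starting from the weights for 410.7 kg of glass at exact precision as they appear in problem or answer.
Per-material ignition loss:
  zinc white: 38.49 × 0.002000 = 0.07698 kg
  calcium borate ore: 84.24 × 0.3325 = 28.01 kg
  Li2CO3: 6.839 × 0.5952 = 4.071 kg
  magnesite: 14.51 × 0.5250 = 7.618 kg
  CaCO3: 73.79 × 0.4471 = 32.99 kg
  Mg3Si4O10(OH)2: 279.8 × 0.05070 = 14.19 kg
Total LOI = 86.95 kg
Glass = batch − LOI = 497.7 − 86.95 = 410.7 kg

LOI loss = 86.95 kg; glass = 410.7 kg; yield = 82.53%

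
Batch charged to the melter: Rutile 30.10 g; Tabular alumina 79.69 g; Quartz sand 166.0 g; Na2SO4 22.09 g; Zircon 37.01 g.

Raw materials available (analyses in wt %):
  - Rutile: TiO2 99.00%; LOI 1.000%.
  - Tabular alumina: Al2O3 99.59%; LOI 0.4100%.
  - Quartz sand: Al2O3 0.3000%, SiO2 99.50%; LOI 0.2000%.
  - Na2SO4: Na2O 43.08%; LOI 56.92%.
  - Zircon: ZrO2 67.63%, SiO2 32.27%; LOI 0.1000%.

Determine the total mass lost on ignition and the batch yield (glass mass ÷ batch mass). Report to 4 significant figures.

LOI loss = 13.57 g; glass = 321.3 g; yield = 95.95%

Mid-chain values are displayed rounded off to 4 significant figures across the worked steps; each numeric step keeps exact precision all the way through; exactly one rounding goes into each reported result. All derived quantities, which include the totals, the five compositions, glass mass, the yield, LOI, are re-derived in full float precision, as written in the problem or answer text, using the weight values on 321.3 g of glass.
LOI of each material in turn:
  Rutile: 30.10 × 0.01000 = 0.3010 g
  Tabular alumina: 79.69 × 0.004100 = 0.3267 g
  Quartz sand: 166.0 × 0.002000 = 0.3320 g
  Na2SO4: 22.09 × 0.5692 = 12.57 g
  Zircon: 37.01 × 0.001000 = 0.03701 g
Total LOI = 13.57 g
Glass = batch − LOI = 334.9 − 13.57 = 321.3 g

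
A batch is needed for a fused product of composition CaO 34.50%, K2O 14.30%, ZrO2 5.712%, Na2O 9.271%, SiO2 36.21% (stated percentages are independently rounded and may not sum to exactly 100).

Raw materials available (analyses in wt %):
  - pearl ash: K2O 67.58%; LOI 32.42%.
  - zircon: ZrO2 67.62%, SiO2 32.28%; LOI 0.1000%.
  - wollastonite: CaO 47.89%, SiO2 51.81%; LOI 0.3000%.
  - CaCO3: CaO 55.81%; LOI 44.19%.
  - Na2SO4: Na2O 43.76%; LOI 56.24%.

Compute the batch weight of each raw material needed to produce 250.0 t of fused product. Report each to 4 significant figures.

Batch per 250.0 t fused product:
  pearl ash: 52.90 t
  zircon: 21.12 t
  wollastonite: 161.6 t
  CaCO3: 15.90 t
  Na2SO4: 52.97 t
Total batch = 304.5 t; LOI loss = 54.47 t; yield = 82.11%

The working math keeps exact precision all the way through. Intermediates are shown with 4-significant-figure rounding alongside each step — a single rounding completes every reported value — the derived quantities are recomputed from the weighed amounts on 250.0 t of glass at full precision (the totals, ignition loss, five oxide percentages, net glass mass, the yield) precisely as stated by problem or answer.
Target oxide masses per 250.0 t fused product:
  CaO: 34.50% × 250.0 = 86.25 t
  K2O: 14.30% × 250.0 = 35.75 t
  ZrO2: 5.712% × 250.0 = 14.28 t
  Na2O: 9.271% × 250.0 = 23.18 t
  SiO2: 36.21% × 250.0 = 90.52 t
Sums-versus-targets review applying the batch weights above, under the basis named above (sums match the target masses within answer rounding):
  CaO: 161.6·0.4789 + 15.90·0.5581 = 86.26 t (target 86.25 t)
  K2O: 52.90·0.6758 = 35.75 t (target 35.75 t)
  ZrO2: 21.12·0.6762 = 14.28 t (target 14.28 t)
  Na2O: 52.97·0.4376 = 23.18 t (target 23.18 t)
  SiO2: 21.12·0.3228 + 161.6·0.5181 = 90.54 t (target 90.52 t)
The glass-mass cross-check: batch Σ − ignition loss = 250.0 t (oxide target masses add up to 250.0 t; basis as stated: 250.0 t — rounding explains the deltas).
Summing the batch: Σ batch = 304.5 t; Σ batch·LOI gives LOI loss = 54.47 t; glass ÷ batch gives a yield of 82.11%.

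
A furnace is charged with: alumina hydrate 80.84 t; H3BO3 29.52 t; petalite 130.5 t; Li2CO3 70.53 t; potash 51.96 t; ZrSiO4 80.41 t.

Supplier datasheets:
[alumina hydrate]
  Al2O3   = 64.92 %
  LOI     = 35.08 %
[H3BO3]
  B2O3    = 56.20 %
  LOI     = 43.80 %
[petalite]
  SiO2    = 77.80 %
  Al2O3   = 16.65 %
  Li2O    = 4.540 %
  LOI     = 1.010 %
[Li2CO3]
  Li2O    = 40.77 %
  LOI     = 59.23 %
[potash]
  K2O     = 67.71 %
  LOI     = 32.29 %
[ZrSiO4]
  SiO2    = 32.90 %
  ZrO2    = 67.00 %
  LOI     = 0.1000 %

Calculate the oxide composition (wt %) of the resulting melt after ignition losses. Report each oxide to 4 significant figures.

The whole derivation maintains full precision through the solve. Working values are displayed rounded to four significant digits on the page — every reported figure is rounded only once. The derived quantities (the six compositions, ignition loss, totals, yield, glass mass) are rebuilt from the batch weights at 342.5 t of glass in full precision, as given in the question or the answer.
Delivered oxide masses:
  B2O3: 29.52·0.5620 = 16.59 t
  K2O: 51.96·0.6771 = 35.18 t
  SiO2: 130.5·0.7780 + 80.41·0.3290 = 128.0 t
  ZrO2: 80.41·0.6700 = 53.87 t
  Al2O3: 80.84·0.6492 + 130.5·0.1665 = 74.21 t
  Li2O: 130.5·0.04540 + 70.53·0.4077 = 34.68 t
LOI: 80.84·0.3508 + 29.52·0.4380 + 130.5·0.01010 + 70.53·0.5923 + 51.96·0.3229 + 80.41·0.001000 = 101.2 t
Glass mass = batch − LOI = 443.8 − 101.2 = 342.5 t (the oxide masses sum to this)
wt %: oxide over glass, times 100

Glass mass = 342.5 t (batch 443.8 − LOI 101.2).
Composition: B2O3 4.844%, K2O 10.27%, SiO2 37.37%, ZrO2 15.73%, Al2O3 21.67%, Li2O 10.12%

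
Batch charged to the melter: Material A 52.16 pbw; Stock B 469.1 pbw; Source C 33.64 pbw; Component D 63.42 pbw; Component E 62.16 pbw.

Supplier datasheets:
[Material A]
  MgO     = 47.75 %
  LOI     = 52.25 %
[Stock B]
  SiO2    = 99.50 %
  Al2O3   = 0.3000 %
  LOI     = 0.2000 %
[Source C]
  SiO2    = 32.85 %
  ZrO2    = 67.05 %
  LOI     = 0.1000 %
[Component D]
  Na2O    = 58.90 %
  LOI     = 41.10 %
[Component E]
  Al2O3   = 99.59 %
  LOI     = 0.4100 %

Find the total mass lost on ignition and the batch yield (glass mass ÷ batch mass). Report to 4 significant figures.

LOI loss = 54.55 pbw; glass = 625.9 pbw; yield = 91.98%

In-progress results are printed rounded to four significant digits on the page. Every computation maintains full float precision at all times; each reported figure includes exactly one rounding. Derived quantities, which include net glass mass, five oxide percentages, totals, yield, ignition loss, are rebuilt in exact precision, as written in the question or the answer, from the batch weights at 625.9 pbw of glass.
Material-by-material LOI:
  Material A: 52.16 × 0.5225 = 27.25 pbw
  Stock B: 469.1 × 0.002000 = 0.9382 pbw
  Source C: 33.64 × 0.001000 = 0.03364 pbw
  Component D: 63.42 × 0.4110 = 26.07 pbw
  Component E: 62.16 × 0.004100 = 0.2549 pbw
Total LOI = 54.55 pbw
Glass = batch − LOI = 680.5 − 54.55 = 625.9 pbw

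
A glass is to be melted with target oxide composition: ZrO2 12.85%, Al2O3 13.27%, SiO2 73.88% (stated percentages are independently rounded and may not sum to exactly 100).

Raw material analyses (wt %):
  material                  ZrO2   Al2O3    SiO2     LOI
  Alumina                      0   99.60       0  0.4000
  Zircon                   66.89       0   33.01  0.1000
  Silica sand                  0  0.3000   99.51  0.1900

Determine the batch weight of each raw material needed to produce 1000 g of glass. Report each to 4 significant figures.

Every computation maintains exact precision in all steps. In-progress results are shown rounded off to 4 significant digits alongside each step; each reported result takes just one rounding — the derived quantities (the yield, totals, three oxide percentages, net glass mass, LOI) are rebuilt using the weight values on 1000 g of glass in full precision as set out in question or answer.
Per-oxide target masses for 1000 g glass:
  ZrO2: 12.85% × 1000 = 128.5 g
  Al2O3: 13.27% × 1000 = 132.7 g
  SiO2: 73.88% × 1000 = 738.8 g
Sums-versus-targets review per the reported batch figures, against the basis in use (every target is met by its sum given rounding of the digits):
  ZrO2: 192.1·0.6689 = 128.5 g (target 128.5 g)
  Al2O3: 131.2·0.9960 + 678.7·0.003000 = 132.7 g (target 132.7 g)
  SiO2: 192.1·0.3301 + 678.7·0.9951 = 738.8 g (target 738.8 g)
Glass-mass bookkeeping: total batch − LOI = 1000 g (the Σ of target masses is 1000 g; against the stated basis, 1000 g — rounding explains the deltas).
Batch total: Σ batch = 1002 g; Σ batch·LOI gives LOI loss = 2.006 g; yield: glass divided by total = 99.80%.

Batch per 1000 g glass:
  Alumina: 131.2 g
  Zircon: 192.1 g
  Silica sand: 678.7 g
Total batch = 1002 g; LOI loss = 2.006 g; yield = 99.80%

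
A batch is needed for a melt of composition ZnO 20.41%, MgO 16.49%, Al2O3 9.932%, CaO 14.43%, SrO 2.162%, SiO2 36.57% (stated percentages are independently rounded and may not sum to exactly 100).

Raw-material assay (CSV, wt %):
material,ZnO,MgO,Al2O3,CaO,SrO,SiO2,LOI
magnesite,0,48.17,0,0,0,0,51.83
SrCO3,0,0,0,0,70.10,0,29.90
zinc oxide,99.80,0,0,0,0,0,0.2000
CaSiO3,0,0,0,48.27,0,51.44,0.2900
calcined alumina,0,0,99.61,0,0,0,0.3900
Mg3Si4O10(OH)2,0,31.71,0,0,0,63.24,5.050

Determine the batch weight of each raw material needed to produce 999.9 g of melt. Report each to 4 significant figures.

All arithmetic keeps full float precision all the way through — working values are shown (rounded to 4 significant digits) within the worked lines. Exactly one rounding lands on each reported figure; derived quantities are recomputed at exact precision (yield, six oxide percentages, ignition loss, the totals, glass mass) using the weight values per 999.9 g of glass as quoted within the problem or answer text.
Per-oxide target masses for 999.9 g melt:
  ZnO: 20.41% × 999.9 = 204.1 g
  MgO: 16.49% × 999.9 = 164.9 g
  Al2O3: 9.932% × 999.9 = 99.31 g
  CaO: 14.43% × 999.9 = 144.3 g
  SrO: 2.162% × 999.9 = 21.62 g
  SiO2: 36.57% × 999.9 = 365.7 g
Verifying the oxide balance on the weights just shown, against the basis in use (oxide sums agree with the targets modulo rounding of the values):
  ZnO: 204.5·0.9980 = 204.1 g (target 204.1 g)
  MgO: 121.7·0.4817 + 335.1·0.3171 = 164.9 g (target 164.9 g)
  Al2O3: 99.70·0.9961 = 99.31 g (target 99.31 g)
  CaO: 298.9·0.4827 = 144.3 g (target 144.3 g)
  SrO: 30.84·0.7010 = 21.62 g (target 21.62 g)
  SiO2: 298.9·0.5144 + 335.1·0.6324 = 365.7 g (target 365.7 g)
Glass-mass sanity pass: the batch minus its LOI: 999.9 g (targets for the oxides total 999.8 g; the stated basis being 999.9 g — deltas are rounding alone).
Adding the batch up: Σ batch = 1091 g; ignition loss, Σ(batch × LOI) = 90.89 g; as yield: glass ÷ batch → 91.67%.

Batch per 999.9 g melt:
  magnesite: 121.7 g
  SrCO3: 30.84 g
  zinc oxide: 204.5 g
  CaSiO3: 298.9 g
  calcined alumina: 99.70 g
  Mg3Si4O10(OH)2: 335.1 g
Total batch = 1091 g; LOI loss = 90.89 g; yield = 91.67%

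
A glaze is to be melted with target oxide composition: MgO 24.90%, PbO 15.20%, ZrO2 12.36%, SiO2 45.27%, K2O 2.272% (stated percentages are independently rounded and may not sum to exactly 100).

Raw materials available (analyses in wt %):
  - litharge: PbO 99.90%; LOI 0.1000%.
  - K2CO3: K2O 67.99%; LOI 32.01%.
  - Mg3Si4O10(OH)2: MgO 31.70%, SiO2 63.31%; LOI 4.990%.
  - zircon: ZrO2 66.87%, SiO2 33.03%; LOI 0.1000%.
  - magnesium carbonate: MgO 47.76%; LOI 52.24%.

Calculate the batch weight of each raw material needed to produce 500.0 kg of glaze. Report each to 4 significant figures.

Batch per 500.0 kg glaze:
  litharge: 76.08 kg
  K2CO3: 16.71 kg
  Mg3Si4O10(OH)2: 309.3 kg
  zircon: 92.42 kg
  magnesium carbonate: 55.38 kg
Total batch = 549.9 kg; LOI loss = 49.88 kg; yield = 90.93%

All arithmetic maintains full float precision at all times. Working values appear (rounded to 4 significant figures) between the steps; each reported value receives exactly one rounding — all derived quantities are re-derived using the weight values at 500.0 kg of glass in full float precision (the totals, ignition loss, the yield, glass mass, the five compositions), as they appear in the problem or the answer.
Per-oxide target masses for 500.0 kg glaze:
  MgO: 24.90% × 500.0 = 124.5 kg
  PbO: 15.20% × 500.0 = 76.00 kg
  ZrO2: 12.36% × 500.0 = 61.80 kg
  SiO2: 45.27% × 500.0 = 226.4 kg
  K2O: 2.272% × 500.0 = 11.36 kg
A balance pass over the oxides, using the reported weights, against the basis in use (each sum matches its target mass exact up to rounding of places):
  MgO: 309.3·0.3170 + 55.38·0.4776 = 124.5 kg (target 124.5 kg)
  PbO: 76.08·0.9990 = 76.00 kg (target 76.00 kg)
  ZrO2: 92.42·0.6687 = 61.80 kg (target 61.80 kg)
  SiO2: 309.3·0.6331 + 92.42·0.3303 = 226.3 kg (target 226.4 kg)
  K2O: 16.71·0.6799 = 11.36 kg (target 11.36 kg)
Mass balance on the glass: whole batch net of LOI = 500.0 kg (the Σ of target masses is 500.0 kg; basis as stated: 500.0 kg — rounding explains the deltas).
Summing the batch: Σ batch = 549.9 kg; loss to ignition Σ batch·LOI = 49.88 kg; yield = glass ÷ total batch = 90.93%.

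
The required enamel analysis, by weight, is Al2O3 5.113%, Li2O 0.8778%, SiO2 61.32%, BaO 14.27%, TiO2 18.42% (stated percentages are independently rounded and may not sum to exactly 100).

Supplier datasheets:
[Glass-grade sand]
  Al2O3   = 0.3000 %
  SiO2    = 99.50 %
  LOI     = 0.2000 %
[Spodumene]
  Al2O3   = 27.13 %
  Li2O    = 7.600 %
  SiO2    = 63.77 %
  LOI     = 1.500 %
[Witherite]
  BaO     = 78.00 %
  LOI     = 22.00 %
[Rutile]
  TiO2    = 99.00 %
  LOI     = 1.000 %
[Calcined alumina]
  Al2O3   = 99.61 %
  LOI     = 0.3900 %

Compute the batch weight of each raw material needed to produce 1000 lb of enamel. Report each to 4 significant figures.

All internal work carries exact precision through the solve; the intermediate values appear rounded off to 4 significant figures on the page — every reported result carries a single rounding; all derived quantities (totals, the five compositions, glass mass, yield, LOI) are re-derived from the weighed amounts on 1000 lb of glass at full precision, exactly as shown in problem or answer.
Target oxide masses per 1000 lb enamel:
  Al2O3: 5.113% × 1000 = 51.13 lb
  Li2O: 0.8778% × 1000 = 8.778 lb
  SiO2: 61.32% × 1000 = 613.2 lb
  BaO: 14.27% × 1000 = 142.7 lb
  TiO2: 18.42% × 1000 = 184.2 lb
Verifying the oxide balance with the batch weights as given, under the basis named above (sums match the target masses modulo rounding of the values):
  Al2O3: 542.3·0.003000 + 115.5·0.2713 + 18.24·0.9961 = 51.13 lb (target 51.13 lb)
  Li2O: 115.5·0.07600 = 8.778 lb (target 8.778 lb)
  SiO2: 542.3·0.9950 + 115.5·0.6377 = 613.2 lb (target 613.2 lb)
  BaO: 182.9·0.7800 = 142.7 lb (target 142.7 lb)
  TiO2: 186.1·0.9900 = 184.2 lb (target 184.2 lb)
Glass-mass closure: whole batch net of LOI = 1000 lb (the Σ of target masses is 1000 lb; with the basis standing at 1000 lb — differing by rounding only).
Batch total: Σ batch = 1045 lb; LOI loss = Σ batch·LOI = 44.99 lb; yield: glass divided by total = 95.70%.

Batch per 1000 lb enamel:
  Glass-grade sand: 542.3 lb
  Spodumene: 115.5 lb
  Witherite: 182.9 lb
  Rutile: 186.1 lb
  Calcined alumina: 18.24 lb
Total batch = 1045 lb; LOI loss = 44.99 lb; yield = 95.70%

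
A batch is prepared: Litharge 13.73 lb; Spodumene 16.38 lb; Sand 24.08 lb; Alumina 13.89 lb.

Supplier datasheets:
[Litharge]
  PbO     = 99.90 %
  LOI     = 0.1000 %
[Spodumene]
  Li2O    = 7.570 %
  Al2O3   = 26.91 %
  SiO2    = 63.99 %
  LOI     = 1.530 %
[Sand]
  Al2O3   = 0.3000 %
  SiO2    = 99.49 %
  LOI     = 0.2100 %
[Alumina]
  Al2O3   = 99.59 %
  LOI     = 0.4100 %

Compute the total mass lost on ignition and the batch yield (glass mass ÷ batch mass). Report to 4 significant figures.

Rounding to four significant figures governs every intermediate as displayed; the whole derivation runs at exact precision from start to finish — every reported number includes exactly one rounding; all derived quantities, which include glass mass, the four compositions, the yield, ignition loss, the totals, are computed in exact precision, as quoted within the problem or the answer, starting from the weights for 67.71 lb of glass.
LOI of each material in turn:
  Litharge: 13.73 × 0.001000 = 0.01373 lb
  Spodumene: 16.38 × 0.01530 = 0.2506 lb
  Sand: 24.08 × 0.002100 = 0.05057 lb
  Alumina: 13.89 × 0.004100 = 0.05695 lb
Total LOI = 0.3719 lb
Glass = batch − LOI = 68.08 − 0.3719 = 67.71 lb

LOI loss = 0.3719 lb; glass = 67.71 lb; yield = 99.45%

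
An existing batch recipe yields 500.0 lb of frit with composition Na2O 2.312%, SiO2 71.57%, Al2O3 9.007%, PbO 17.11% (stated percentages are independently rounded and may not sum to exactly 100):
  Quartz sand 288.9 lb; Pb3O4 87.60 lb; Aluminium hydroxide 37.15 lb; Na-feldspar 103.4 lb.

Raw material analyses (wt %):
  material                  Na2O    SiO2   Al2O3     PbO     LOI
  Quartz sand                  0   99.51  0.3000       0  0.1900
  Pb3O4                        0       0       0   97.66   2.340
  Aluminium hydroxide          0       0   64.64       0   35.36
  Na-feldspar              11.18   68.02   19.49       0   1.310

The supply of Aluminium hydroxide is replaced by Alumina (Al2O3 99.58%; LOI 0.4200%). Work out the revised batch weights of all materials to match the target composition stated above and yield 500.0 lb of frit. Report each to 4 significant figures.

Revised batch per 500.0 lb frit:
  Quartz sand: 288.9 lb
  Pb3O4: 87.60 lb
  Alumina: 24.12 lb
  Na-feldspar: 103.4 lb
Total batch = 504.0 lb; LOI loss = 4.055 lb

Working values are printed, rounded to four significant figures, between the steps. The whole derivation maintains full precision at every stage — every reported value carries a single rounding — the derived quantities (the yield, LOI, the totals, four oxide percentages, net glass mass) are rebuilt from the batch weights for 500.0 lb of glass at full precision, as they appear in the problem or answer text.
Target oxide masses per 500.0 lb frit:
  Na2O: 2.312% × 500.0 = 11.56 lb
  SiO2: 71.57% × 500.0 = 357.8 lb
  Al2O3: 9.007% × 500.0 = 45.04 lb
  PbO: 17.11% × 500.0 = 85.55 lb
Oxide-by-oxide audit per the reported batch figures, for the quoted basis mass (oxide sums agree with the targets exact up to rounding of places):
  Na2O: 103.4·0.1118 = 11.56 lb (target 11.56 lb)
  SiO2: 288.9·0.9951 + 103.4·0.6802 = 357.8 lb (target 357.8 lb)
  Al2O3: 288.9·0.003000 + 24.12·0.9958 + 103.4·0.1949 = 45.04 lb (target 45.04 lb)
  PbO: 87.60·0.9766 = 85.55 lb (target 85.55 lb)
Auditing the glass mass value: Σ batch − LOI loss = 500.0 lb (oxide target masses add up to 500.0 lb; the stated basis being 500.0 lb — a pure rounding effect).
Total batch = Σ batch = 504.0 lb; Σ batch·LOI gives LOI loss = 4.055 lb; yield = glass ÷ total batch = 99.20%.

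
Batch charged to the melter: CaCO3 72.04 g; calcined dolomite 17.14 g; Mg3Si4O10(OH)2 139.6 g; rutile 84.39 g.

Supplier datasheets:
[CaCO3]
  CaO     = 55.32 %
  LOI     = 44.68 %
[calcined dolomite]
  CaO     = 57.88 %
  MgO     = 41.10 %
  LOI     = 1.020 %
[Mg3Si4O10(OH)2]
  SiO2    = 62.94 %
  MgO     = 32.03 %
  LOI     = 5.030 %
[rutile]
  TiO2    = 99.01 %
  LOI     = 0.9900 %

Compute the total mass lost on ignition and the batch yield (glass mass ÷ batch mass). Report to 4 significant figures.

LOI loss = 40.22 g; glass = 273.0 g; yield = 87.16%

Mid-chain values are displayed rounded to four significant figures in the working; full float precision is kept through every step — a single rounding produces each reported result. Derived quantities, including yield, totals, ignition loss, the four compositions, net glass mass, are recomputed from the batch weights at 273.0 g of glass at exact precision precisely as stated by the problem or the answer.
LOI of each material in turn:
  CaCO3: 72.04 × 0.4468 = 32.19 g
  calcined dolomite: 17.14 × 0.01020 = 0.1748 g
  Mg3Si4O10(OH)2: 139.6 × 0.05030 = 7.022 g
  rutile: 84.39 × 0.009900 = 0.8355 g
Total LOI = 40.22 g
Glass = batch − LOI = 313.2 − 40.22 = 273.0 g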